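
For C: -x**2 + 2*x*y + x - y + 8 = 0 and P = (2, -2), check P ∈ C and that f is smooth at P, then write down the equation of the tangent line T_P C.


Tangent line at P: -7*x + 3*y + 20 = 0.

Step 1: f(2, -2) = 0, so P lies on C.
Step 2: partial derivatives
  f_x(x, y) = -2*x + 2*y + 1, f_y(x, y) = 2*x - 1.
  f_x(P) = -7, f_y(P) = 3 (gradient nonzero, so P is smooth).
Step 3: tangent line at P: -7·(x − 2) + 3·(y − -2) = 0.
Expanding: -7*x + 3*y + 20 = 0.


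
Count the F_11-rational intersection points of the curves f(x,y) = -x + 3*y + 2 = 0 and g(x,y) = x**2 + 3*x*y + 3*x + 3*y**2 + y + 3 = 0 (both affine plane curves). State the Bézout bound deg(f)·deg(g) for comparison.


Common zeros: {(0, 3)}; count = 1; Bézout bound = 2.

deg(f) = 1, deg(g) = 2, so Bézout bound = 2.
Scan x ∈ F_11. For each x, list the y ∈ F_11 with f(x, y) ≡ 0 and those with g(x, y) ≡ 0 (mod 11); the common zeros in that column are the intersection.
  x = 0: f ≡ 0 at y ∈ {3}; g ≡ 0 at y ∈ {3, 4}; common: {3}.
  x = 1: f ≡ 0 at y ∈ {7}; g ≡ 0 at y ∈ {8, 9}; common: ∅.
  x = 2: f ≡ 0 at y ∈ {0}; g ≡ 0 at y ∈ {7, 9}; common: ∅.
  x = 3: f ≡ 0 at y ∈ {4}; g ≡ 0 at y ∈ ∅; common: ∅.
  x = 4: f ≡ 0 at y ∈ {8}; g ≡ 0 at y ∈ ∅; common: ∅.
  x = 5: f ≡ 0 at y ∈ {1}; g ≡ 0 at y ∈ {5, 8}; common: ∅.
  x = 6: f ≡ 0 at y ∈ {5}; g ≡ 0 at y ∈ ∅; common: ∅.
  x = 7: f ≡ 0 at y ∈ {9}; g ≡ 0 at y ∈ {4, 7}; common: ∅.
  x = 8: f ≡ 0 at y ∈ {2}; g ≡ 0 at y ∈ ∅; common: ∅.
  x = 9: f ≡ 0 at y ∈ {6}; g ≡ 0 at y ∈ ∅; common: ∅.
  x = 10: f ≡ 0 at y ∈ {10}; g ≡ 0 at y ∈ {3, 5}; common: ∅.
Collecting: common zeros = {(0, 3)}, so the count is 1.
Comparison with the Bézout bound: 1 ≤ 2 = deg(f)·deg(g), as expected for curves with no common component (the affine F_11-count falls short of the bound because intersections may lie at infinity, over extension fields, or carry multiplicity).


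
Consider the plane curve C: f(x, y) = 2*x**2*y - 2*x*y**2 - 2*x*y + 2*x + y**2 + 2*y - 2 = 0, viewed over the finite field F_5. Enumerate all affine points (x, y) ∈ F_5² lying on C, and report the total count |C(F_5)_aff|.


Affine F_5-points: {(1, 0), (1, 2), (2, 1), (3, 4), (4, 1), (4, 2)}; count = 6.

For each of the 25 pairs (x, y) ∈ F_5², evaluate f(x, y) mod 5. Record the zeros.
  x = 0: [0↦3, 1↦1, 2↦1, 3↦3, 4↦2]  zeros at y ∈ ∅
  x = 1: [0↦0, 1↦1, 2↦0, 3↦2, 4↦2]  zeros at y ∈ {0, 2}
  x = 2: [0↦2, 1↦0, 2↦2, 3↦3, 4↦3]  zeros at y ∈ {1}
  x = 3: [0↦4, 1↦3, 2↦2, 3↦1, 4↦0]  zeros at y ∈ {4}
  x = 4: [0↦1, 1↦0, 2↦0, 3↦1, 4↦3]  zeros at y ∈ {1, 2}
Collecting zeros: affine points = {(1, 0), (1, 2), (2, 1), (3, 4), (4, 1), (4, 2)}.
Total count |C(F_5)_aff| = 6.


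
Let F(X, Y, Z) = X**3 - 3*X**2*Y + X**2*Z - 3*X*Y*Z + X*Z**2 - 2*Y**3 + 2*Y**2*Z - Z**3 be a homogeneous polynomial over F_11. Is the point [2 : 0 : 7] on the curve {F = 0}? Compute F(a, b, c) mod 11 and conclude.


F(2,0,7) ≡ 0 (mod 11); P is on the curve.

Evaluate F(2, 0, 7) term-by-term (mod 11).
  X**3 ↦ 1·8·1·1 = 8
  -3*X**2*Y ↦ -3·4·0·1 = 0
  X**2*Z ↦ 1·4·1·7 = 28
  -3*X*Y*Z ↦ -3·2·0·7 = 0
  X*Z**2 ↦ 1·2·1·49 = 98
  -2*Y**3 ↦ -2·1·0·1 = 0
  2*Y**2*Z ↦ 2·1·0·7 = 0
  -Z**3 ↦ -1·1·1·343 = -343
Sum: F(2, 0, 7) = (8) + (0) + (28) + (0) + (98) + (0) + (0) + (-343) = -209.
Reducing mod 11: -209 ≡ 0 (mod 11).
Since F(a, b, c) ≡ 0 (mod 11), P lies on the curve.


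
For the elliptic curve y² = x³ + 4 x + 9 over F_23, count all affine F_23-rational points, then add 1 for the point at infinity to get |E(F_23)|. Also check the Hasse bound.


Affine points = {(0, 3), (0, 20), (2, 5), (2, 18), (3, 5), (3, 18), (5, 4), (5, 19), (7, 9), (7, 14), (8, 1), (8, 22), (11, 2), (11, 21), (13, 2), (13, 21), (14, 7), (14, 16), (16, 11), (16, 12), (18, 5), (18, 18), (20, 4), (20, 19), (21, 4), (21, 19), (22, 2), (22, 21)}; affine count = 28; |E(F_23)| = 29.

Discriminant check: Δ ∝ 4a³ + 27b² = 4·4³ + 27·9² = 4·64 + 27·81 ≡ 5 (mod 23). Nonzero ⇒ E is nonsingular.
For each x ∈ F_23, compute rhs = x³ + 4·x + 9 mod 23, then count y ∈ F_23 with y² ≡ rhs.
  x = 0: rhs = 9, matching y values: 3, 20 (2 points).
  x = 1: rhs = 14, matching y values: none (0 points).
  x = 2: rhs = 2, matching y values: 5, 18 (2 points).
  x = 3: rhs = 2, matching y values: 5, 18 (2 points).
  x = 4: rhs = 20, matching y values: none (0 points).
  x = 5: rhs = 16, matching y values: 4, 19 (2 points).
  x = 6: rhs = 19, matching y values: none (0 points).
  x = 7: rhs = 12, matching y values: 9, 14 (2 points).
  x = 8: rhs = 1, matching y values: 1, 22 (2 points).
  x = 9: rhs = 15, matching y values: none (0 points).
  x = 10: rhs = 14, matching y values: none (0 points).
  x = 11: rhs = 4, matching y values: 2, 21 (2 points).
  x = 12: rhs = 14, matching y values: none (0 points).
  x = 13: rhs = 4, matching y values: 2, 21 (2 points).
  x = 14: rhs = 3, matching y values: 7, 16 (2 points).
  x = 15: rhs = 17, matching y values: none (0 points).
  x = 16: rhs = 6, matching y values: 11, 12 (2 points).
  x = 17: rhs = 22, matching y values: none (0 points).
  x = 18: rhs = 2, matching y values: 5, 18 (2 points).
  x = 19: rhs = 21, matching y values: none (0 points).
  x = 20: rhs = 16, matching y values: 4, 19 (2 points).
  x = 21: rhs = 16, matching y values: 4, 19 (2 points).
  x = 22: rhs = 4, matching y values: 2, 21 (2 points).
Total affine count: 28.
Full point count |E(F_23)| = 28 + 1 = 29.
Hasse bound: |29 − (23+1)| = |5| = 5 ≤ 2√23 ≈ 9.5917 ✓.


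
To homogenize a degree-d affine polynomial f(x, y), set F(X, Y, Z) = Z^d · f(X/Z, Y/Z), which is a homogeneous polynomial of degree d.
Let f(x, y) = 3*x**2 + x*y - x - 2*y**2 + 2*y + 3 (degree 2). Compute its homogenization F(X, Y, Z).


F(X, Y, Z) = 3*X**2 + X*Y - X*Z - 2*Y**2 + 2*Y*Z + 3*Z**2

deg(f) = 2.
Substitute x = X/Z, y = Y/Z into f, then multiply by Z^2.
  monomial 3·x^2·y^0 ↦ 3·X^2·Y^0·Z^0.
  monomial 1·x^1·y^1 ↦ 1·X^1·Y^1·Z^0.
  monomial -1·x^1·y^0 ↦ -1·X^1·Y^0·Z^1.
  monomial -2·x^0·y^2 ↦ -2·X^0·Y^2·Z^0.
  monomial 2·x^0·y^1 ↦ 2·X^0·Y^1·Z^1.
  monomial 3·x^0·y^0 ↦ 3·X^0·Y^0·Z^2.
Collecting: F(X, Y, Z) = 3*X**2 + X*Y - X*Z - 2*Y**2 + 2*Y*Z + 3*Z**2.


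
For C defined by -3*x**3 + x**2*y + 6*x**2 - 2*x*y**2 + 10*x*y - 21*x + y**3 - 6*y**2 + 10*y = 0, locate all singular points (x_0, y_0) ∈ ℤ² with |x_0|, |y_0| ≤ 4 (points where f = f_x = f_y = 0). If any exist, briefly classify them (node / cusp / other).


Singular points: {(1, 3)}; classification: cusp.

Compute partial derivatives:
  f_x = -9*x**2 + 2*x*y + 12*x - 2*y**2 + 10*y - 21.
  f_y = x**2 - 4*x*y + 10*x + 3*y**2 - 12*y + 10.
Scan x_0 ∈ {−4, ..., 4}. For each x_0, f_y(x_0, y) is a polynomial in y; find its integer roots y ∈ {−4, ..., 4}, then test f_x and f at those candidates.
  x = -4: f_y(-4, y) = 3*y**2 + 4*y - 14; no integer root y with |y| ≤ 4.
  x = -3: f_y(-3, y) = 3*y**2 - 11; no integer root y with |y| ≤ 4.
  x = -2: f_y(-2, y) = 3*y**2 - 4*y - 6; no integer root y with |y| ≤ 4.
  x = -1: f_y(-1, y) = 3*y**2 - 8*y + 1; no integer root y with |y| ≤ 4.
  x = 0: f_y(0, y) = 3*y**2 - 12*y + 10; no integer root y with |y| ≤ 4.
  x = 1: f_y(1, y) = 3*y**2 - 16*y + 21; vanishes at y ∈ {3}. (1, 3): f_x = 0, f = 0 — SINGULAR.
  x = 2: f_y(2, y) = 3*y**2 - 20*y + 34; no integer root y with |y| ≤ 4.
  x = 3: f_y(3, y) = 3*y**2 - 24*y + 49; no integer root y with |y| ≤ 4.
  x = 4: f_y(4, y) = 3*y**2 - 28*y + 66; no integer root y with |y| ≤ 4.
Only singular point on the grid: (1, 3).
Classify: substitute x = 1 + u, y = 3 + v and expand: f = -3*u**3 + u**2*v - 2*u*v**2 + v**3 + v**2.
No constant or linear terms (consistent with a singular point). Quadratic part: v**2. Cubic part: -3*u**3 + u**2*v - 2*u*v**2 + v**3.
The quadratic part v**2 is a perfect square, so there is a single (double) tangent line v = 0, i.e. y = 3. Restricting the cubic part to that line (v = 0) leaves -3*u**3 ≠ 0, so f is not divisible by v and the branch is v² ≈ 3*u**3 to lowest order — this is a cusp.
Classification: cusp.


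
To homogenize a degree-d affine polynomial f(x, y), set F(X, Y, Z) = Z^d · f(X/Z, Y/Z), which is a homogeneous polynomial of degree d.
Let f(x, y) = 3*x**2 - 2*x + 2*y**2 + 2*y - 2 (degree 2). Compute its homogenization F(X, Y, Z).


F(X, Y, Z) = 3*X**2 - 2*X*Z + 2*Y**2 + 2*Y*Z - 2*Z**2

deg(f) = 2.
Substitute x = X/Z, y = Y/Z into f, then multiply by Z^2.
  monomial 3·x^2·y^0 ↦ 3·X^2·Y^0·Z^0.
  monomial -2·x^1·y^0 ↦ -2·X^1·Y^0·Z^1.
  monomial 2·x^0·y^2 ↦ 2·X^0·Y^2·Z^0.
  monomial 2·x^0·y^1 ↦ 2·X^0·Y^1·Z^1.
  monomial -2·x^0·y^0 ↦ -2·X^0·Y^0·Z^2.
Collecting: F(X, Y, Z) = 3*X**2 - 2*X*Z + 2*Y**2 + 2*Y*Z - 2*Z**2.


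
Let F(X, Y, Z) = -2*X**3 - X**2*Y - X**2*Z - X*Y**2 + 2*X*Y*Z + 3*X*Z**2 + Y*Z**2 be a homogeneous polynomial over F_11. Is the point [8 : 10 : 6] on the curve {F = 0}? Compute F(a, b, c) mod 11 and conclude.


F(8,10,6) ≡ 7 (mod 11); P is NOT on the curve.

Evaluate F(8, 10, 6) term-by-term (mod 11).
  -2*X**3 ↦ -2·512·1·1 = -1024
  -X**2*Y ↦ -1·64·10·1 = -640
  -X**2*Z ↦ -1·64·1·6 = -384
  -X*Y**2 ↦ -1·8·100·1 = -800
  2*X*Y*Z ↦ 2·8·10·6 = 960
  3*X*Z**2 ↦ 3·8·1·36 = 864
  Y*Z**2 ↦ 1·1·10·36 = 360
Sum: F(8, 10, 6) = (-1024) + (-640) + (-384) + (-800) + (960) + (864) + (360) = -664.
Reducing mod 11: -664 ≡ 7 (mod 11).
Since F(a, b, c) ≡ 7 ≠ 0 (mod 11), P does NOT lie on the curve.


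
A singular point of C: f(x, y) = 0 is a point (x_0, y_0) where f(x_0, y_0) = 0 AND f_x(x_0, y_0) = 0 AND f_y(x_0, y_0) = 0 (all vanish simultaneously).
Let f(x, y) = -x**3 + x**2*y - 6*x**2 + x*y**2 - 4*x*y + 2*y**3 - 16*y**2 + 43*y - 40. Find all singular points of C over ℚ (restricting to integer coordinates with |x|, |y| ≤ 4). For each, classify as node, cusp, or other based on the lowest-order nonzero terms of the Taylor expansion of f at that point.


Singular points: {(-1, 3)}; classification: cusp.

Compute partial derivatives:
  f_x = -3*x**2 + 2*x*y - 12*x + y**2 - 4*y.
  f_y = x**2 + 2*x*y - 4*x + 6*y**2 - 32*y + 43.
Scan x_0 ∈ {−4, ..., 4}. For each x_0, f_y(x_0, y) is a polynomial in y; find its integer roots y ∈ {−4, ..., 4}, then test f_x and f at those candidates.
  x = -4: f_y(-4, y) = 6*y**2 - 40*y + 75; no integer root y with |y| ≤ 4.
  x = -3: f_y(-3, y) = 6*y**2 - 38*y + 64; no integer root y with |y| ≤ 4.
  x = -2: f_y(-2, y) = 6*y**2 - 36*y + 55; no integer root y with |y| ≤ 4.
  x = -1: f_y(-1, y) = 6*y**2 - 34*y + 48; vanishes at y ∈ {3}. (-1, 3): f_x = 0, f = 0 — SINGULAR.
  x = 0: f_y(0, y) = 6*y**2 - 32*y + 43; no integer root y with |y| ≤ 4.
  x = 1: f_y(1, y) = 6*y**2 - 30*y + 40; no integer root y with |y| ≤ 4.
  x = 2: f_y(2, y) = 6*y**2 - 28*y + 39; no integer root y with |y| ≤ 4.
  x = 3: f_y(3, y) = 6*y**2 - 26*y + 40; no integer root y with |y| ≤ 4.
  x = 4: f_y(4, y) = 6*y**2 - 24*y + 43; no integer root y with |y| ≤ 4.
Only singular point on the grid: (-1, 3).
Classify: substitute x = -1 + u, y = 3 + v and expand: f = -u**3 + u**2*v + u*v**2 + 2*v**3 + v**2.
No constant or linear terms (consistent with a singular point). Quadratic part: v**2. Cubic part: -u**3 + u**2*v + u*v**2 + 2*v**3.
The quadratic part v**2 is a perfect square, so there is a single (double) tangent line v = 0, i.e. y = 3. Restricting the cubic part to that line (v = 0) leaves -u**3 ≠ 0, so f is not divisible by v and the branch is v² ≈ u**3 to lowest order — this is a cusp.
Classification: cusp.


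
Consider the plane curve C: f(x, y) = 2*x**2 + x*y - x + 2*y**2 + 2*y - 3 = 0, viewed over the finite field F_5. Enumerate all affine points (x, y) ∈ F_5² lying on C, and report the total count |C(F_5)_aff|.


Affine F_5-points: {(1, 3), (3, 2), (3, 3), (4, 0), (4, 2)}; count = 5.

For each of the 25 pairs (x, y) ∈ F_5², evaluate f(x, y) mod 5. Record the zeros.
  x = 0: [0↦2, 1↦1, 2↦4, 3↦1, 4↦2]  zeros at y ∈ ∅
  x = 1: [0↦3, 1↦3, 2↦2, 3↦0, 4↦2]  zeros at y ∈ {3}
  x = 2: [0↦3, 1↦4, 2↦4, 3↦3, 4↦1]  zeros at y ∈ ∅
  x = 3: [0↦2, 1↦4, 2↦0, 3↦0, 4↦4]  zeros at y ∈ {2, 3}
  x = 4: [0↦0, 1↦3, 2↦0, 3↦1, 4↦1]  zeros at y ∈ {0, 2}
Collecting zeros: affine points = {(1, 3), (3, 2), (3, 3), (4, 0), (4, 2)}.
Total count |C(F_5)_aff| = 5.


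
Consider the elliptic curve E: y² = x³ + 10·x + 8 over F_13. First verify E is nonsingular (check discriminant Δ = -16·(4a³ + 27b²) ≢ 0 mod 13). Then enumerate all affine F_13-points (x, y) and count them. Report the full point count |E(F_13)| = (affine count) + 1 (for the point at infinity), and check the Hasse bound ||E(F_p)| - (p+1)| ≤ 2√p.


Affine points = {(2, 6), (2, 7), (3, 0), (5, 1), (5, 12), (10, 4), (10, 9), (12, 6), (12, 7)}; affine count = 9; |E(F_13)| = 10.

Discriminant check: Δ ∝ 4a³ + 27b² = 4·10³ + 27·8² = 4·1000 + 27·64 ≡ 8 (mod 13). Nonzero ⇒ E is nonsingular.
For each x ∈ F_13, compute rhs = x³ + 10·x + 8 mod 13, then count y ∈ F_13 with y² ≡ rhs.
  x = 0: rhs = 8, matching y values: none (0 points).
  x = 1: rhs = 6, matching y values: none (0 points).
  x = 2: rhs = 10, matching y values: 6, 7 (2 points).
  x = 3: rhs = 0, matching y values: 0 (1 points).
  x = 4: rhs = 8, matching y values: none (0 points).
  x = 5: rhs = 1, matching y values: 1, 12 (2 points).
  x = 6: rhs = 11, matching y values: none (0 points).
  x = 7: rhs = 5, matching y values: none (0 points).
  x = 8: rhs = 2, matching y values: none (0 points).
  x = 9: rhs = 8, matching y values: none (0 points).
  x = 10: rhs = 3, matching y values: 4, 9 (2 points).
  x = 11: rhs = 6, matching y values: none (0 points).
  x = 12: rhs = 10, matching y values: 6, 7 (2 points).
Total affine count: 9.
Full point count |E(F_13)| = 9 + 1 = 10.
Hasse bound: |10 − (13+1)| = |-4| = 4 ≤ 2√13 ≈ 7.2111 ✓.


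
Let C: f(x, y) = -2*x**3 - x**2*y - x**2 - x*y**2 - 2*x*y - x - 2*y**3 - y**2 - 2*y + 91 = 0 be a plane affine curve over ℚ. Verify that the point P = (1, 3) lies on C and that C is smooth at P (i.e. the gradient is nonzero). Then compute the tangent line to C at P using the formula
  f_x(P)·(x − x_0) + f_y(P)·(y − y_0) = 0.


Tangent line at P: -30*x - 71*y + 243 = 0.

Step 1: f(1, 3) = 0, so P lies on C.
Step 2: partial derivatives
  f_x(x, y) = -6*x**2 - 2*x*y - 2*x - y**2 - 2*y - 1, f_y(x, y) = -x**2 - 2*x*y - 2*x - 6*y**2 - 2*y - 2.
  f_x(P) = -30, f_y(P) = -71 (gradient nonzero, so P is smooth).
Step 3: tangent line at P: -30·(x − 1) + -71·(y − 3) = 0.
Expanding: -30*x - 71*y + 243 = 0.


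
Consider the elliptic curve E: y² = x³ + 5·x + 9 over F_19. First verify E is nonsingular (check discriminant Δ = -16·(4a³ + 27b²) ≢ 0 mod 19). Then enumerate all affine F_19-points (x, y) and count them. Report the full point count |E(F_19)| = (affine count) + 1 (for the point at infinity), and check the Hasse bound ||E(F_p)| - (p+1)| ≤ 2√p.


Affine points = {(0, 3), (0, 16), (4, 6), (4, 13), (5, 8), (5, 11), (7, 8), (7, 11), (9, 2), (9, 17), (12, 7), (12, 12), (14, 7), (14, 12), (15, 1), (15, 18), (16, 9), (16, 10)}; affine count = 18; |E(F_19)| = 19.

Discriminant check: Δ ∝ 4a³ + 27b² = 4·5³ + 27·9² = 4·125 + 27·81 ≡ 8 (mod 19). Nonzero ⇒ E is nonsingular.
For each x ∈ F_19, compute rhs = x³ + 5·x + 9 mod 19, then count y ∈ F_19 with y² ≡ rhs.
  x = 0: rhs = 9, matching y values: 3, 16 (2 points).
  x = 1: rhs = 15, matching y values: none (0 points).
  x = 2: rhs = 8, matching y values: none (0 points).
  x = 3: rhs = 13, matching y values: none (0 points).
  x = 4: rhs = 17, matching y values: 6, 13 (2 points).
  x = 5: rhs = 7, matching y values: 8, 11 (2 points).
  x = 6: rhs = 8, matching y values: none (0 points).
  x = 7: rhs = 7, matching y values: 8, 11 (2 points).
  x = 8: rhs = 10, matching y values: none (0 points).
  x = 9: rhs = 4, matching y values: 2, 17 (2 points).
  x = 10: rhs = 14, matching y values: none (0 points).
  x = 11: rhs = 8, matching y values: none (0 points).
  x = 12: rhs = 11, matching y values: 7, 12 (2 points).
  x = 13: rhs = 10, matching y values: none (0 points).
  x = 14: rhs = 11, matching y values: 7, 12 (2 points).
  x = 15: rhs = 1, matching y values: 1, 18 (2 points).
  x = 16: rhs = 5, matching y values: 9, 10 (2 points).
  x = 17: rhs = 10, matching y values: none (0 points).
  x = 18: rhs = 3, matching y values: none (0 points).
Total affine count: 18.
Full point count |E(F_19)| = 18 + 1 = 19.
Hasse bound: |19 − (19+1)| = |-1| = 1 ≤ 2√19 ≈ 8.7178 ✓.


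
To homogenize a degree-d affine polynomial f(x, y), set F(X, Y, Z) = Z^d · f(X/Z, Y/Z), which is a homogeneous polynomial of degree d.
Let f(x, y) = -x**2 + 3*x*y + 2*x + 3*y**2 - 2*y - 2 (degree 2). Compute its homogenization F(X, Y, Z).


F(X, Y, Z) = -X**2 + 3*X*Y + 2*X*Z + 3*Y**2 - 2*Y*Z - 2*Z**2

deg(f) = 2.
Substitute x = X/Z, y = Y/Z into f, then multiply by Z^2.
  monomial -1·x^2·y^0 ↦ -1·X^2·Y^0·Z^0.
  monomial 3·x^1·y^1 ↦ 3·X^1·Y^1·Z^0.
  monomial 2·x^1·y^0 ↦ 2·X^1·Y^0·Z^1.
  monomial 3·x^0·y^2 ↦ 3·X^0·Y^2·Z^0.
  monomial -2·x^0·y^1 ↦ -2·X^0·Y^1·Z^1.
  monomial -2·x^0·y^0 ↦ -2·X^0·Y^0·Z^2.
Collecting: F(X, Y, Z) = -X**2 + 3*X*Y + 2*X*Z + 3*Y**2 - 2*Y*Z - 2*Z**2.


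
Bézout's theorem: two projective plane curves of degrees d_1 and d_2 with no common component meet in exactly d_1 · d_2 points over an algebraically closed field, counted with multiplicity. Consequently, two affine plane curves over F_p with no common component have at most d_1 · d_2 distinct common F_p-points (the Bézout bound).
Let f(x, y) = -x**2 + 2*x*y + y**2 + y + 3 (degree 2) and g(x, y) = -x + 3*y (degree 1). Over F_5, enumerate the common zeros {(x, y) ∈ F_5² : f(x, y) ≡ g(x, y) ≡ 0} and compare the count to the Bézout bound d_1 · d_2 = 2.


Common zeros: {(2, 4)}; count = 1; Bézout bound = 2.

deg(f) = 2, deg(g) = 1, so Bézout bound = 2.
Scan x ∈ F_5. For each x, list the y ∈ F_5 with f(x, y) ≡ 0 and those with g(x, y) ≡ 0 (mod 5); the common zeros in that column are the intersection.
  x = 0: f ≡ 0 at y ∈ {1, 3}; g ≡ 0 at y ∈ {0}; common: ∅.
  x = 1: f ≡ 0 at y ∈ {3, 4}; g ≡ 0 at y ∈ {2}; common: ∅.
  x = 2: f ≡ 0 at y ∈ {1, 4}; g ≡ 0 at y ∈ {4}; common: {4}.
  x = 3: f ≡ 0 at y ∈ ∅; g ≡ 0 at y ∈ {1}; common: ∅.
  x = 4: f ≡ 0 at y ∈ ∅; g ≡ 0 at y ∈ {3}; common: ∅.
Collecting: common zeros = {(2, 4)}, so the count is 1.
Comparison with the Bézout bound: 1 ≤ 2 = deg(f)·deg(g), as expected for curves with no common component (the affine F_5-count falls short of the bound because intersections may lie at infinity, over extension fields, or carry multiplicity).


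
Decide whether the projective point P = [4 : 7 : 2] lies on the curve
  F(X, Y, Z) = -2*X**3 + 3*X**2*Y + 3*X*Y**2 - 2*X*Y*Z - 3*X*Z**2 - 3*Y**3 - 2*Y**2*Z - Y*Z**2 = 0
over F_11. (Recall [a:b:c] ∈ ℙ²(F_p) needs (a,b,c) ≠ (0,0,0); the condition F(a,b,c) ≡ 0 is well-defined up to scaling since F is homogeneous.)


F(4,7,2) ≡ 10 (mod 11); P is NOT on the curve.

Evaluate F(4, 7, 2) term-by-term (mod 11).
  -2*X**3 ↦ -2·64·1·1 = -128
  3*X**2*Y ↦ 3·16·7·1 = 336
  3*X*Y**2 ↦ 3·4·49·1 = 588
  -2*X*Y*Z ↦ -2·4·7·2 = -112
  -3*X*Z**2 ↦ -3·4·1·4 = -48
  -3*Y**3 ↦ -3·1·343·1 = -1029
  -2*Y**2*Z ↦ -2·1·49·2 = -196
  -Y*Z**2 ↦ -1·1·7·4 = -28
Sum: F(4, 7, 2) = (-128) + (336) + (588) + (-112) + (-48) + (-1029) + (-196) + (-28) = -617.
Reducing mod 11: -617 ≡ 10 (mod 11).
Since F(a, b, c) ≡ 10 ≠ 0 (mod 11), P does NOT lie on the curve.


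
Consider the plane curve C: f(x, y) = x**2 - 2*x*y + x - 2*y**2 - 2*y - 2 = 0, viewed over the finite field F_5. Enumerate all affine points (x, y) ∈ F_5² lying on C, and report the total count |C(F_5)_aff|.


Affine F_5-points: {(1, 0), (1, 3), (3, 0), (3, 1), (4, 2), (4, 3)}; count = 6.

For each of the 25 pairs (x, y) ∈ F_5², evaluate f(x, y) mod 5. Record the zeros.
  x = 0: [0↦3, 1↦4, 2↦1, 3↦4, 4↦3]  zeros at y ∈ ∅
  x = 1: [0↦0, 1↦4, 2↦4, 3↦0, 4↦2]  zeros at y ∈ {0, 3}
  x = 2: [0↦4, 1↦1, 2↦4, 3↦3, 4↦3]  zeros at y ∈ ∅
  x = 3: [0↦0, 1↦0, 2↦1, 3↦3, 4↦1]  zeros at y ∈ {0, 1}
  x = 4: [0↦3, 1↦1, 2↦0, 3↦0, 4↦1]  zeros at y ∈ {2, 3}
Collecting zeros: affine points = {(1, 0), (1, 3), (3, 0), (3, 1), (4, 2), (4, 3)}.
Total count |C(F_5)_aff| = 6.


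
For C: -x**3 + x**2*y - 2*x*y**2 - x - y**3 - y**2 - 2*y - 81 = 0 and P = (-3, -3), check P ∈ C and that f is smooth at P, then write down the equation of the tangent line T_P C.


Tangent line at P: -28*x - 50*y - 234 = 0.

Step 1: f(-3, -3) = 0, so P lies on C.
Step 2: partial derivatives
  f_x(x, y) = -3*x**2 + 2*x*y - 2*y**2 - 1, f_y(x, y) = x**2 - 4*x*y - 3*y**2 - 2*y - 2.
  f_x(P) = -28, f_y(P) = -50 (gradient nonzero, so P is smooth).
Step 3: tangent line at P: -28·(x − -3) + -50·(y − -3) = 0.
Expanding: -28*x - 50*y - 234 = 0.


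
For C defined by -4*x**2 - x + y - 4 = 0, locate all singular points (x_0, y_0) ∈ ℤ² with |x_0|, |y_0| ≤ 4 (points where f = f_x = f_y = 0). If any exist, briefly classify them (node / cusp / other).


No singular points in the scanned grid; C is smooth there.

Compute partial derivatives:
  f_x = -8*x - 1.
  f_y = 1.
f_y = 1 is a nonzero constant, so f_y never vanishes: no point (x, y) can satisfy f = f_x = f_y = 0. In particular no (x, y) ∈ {−4, ..., 4}² is singular; the curve is smooth.


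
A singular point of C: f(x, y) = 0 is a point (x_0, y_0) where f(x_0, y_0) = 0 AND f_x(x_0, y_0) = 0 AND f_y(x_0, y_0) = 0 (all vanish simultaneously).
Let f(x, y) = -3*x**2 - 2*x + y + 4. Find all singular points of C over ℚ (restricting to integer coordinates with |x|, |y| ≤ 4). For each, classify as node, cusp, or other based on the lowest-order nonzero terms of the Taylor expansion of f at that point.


No singular points in the scanned grid; C is smooth there.

Compute partial derivatives:
  f_x = -6*x - 2.
  f_y = 1.
f_y = 1 is a nonzero constant, so f_y never vanishes: no point (x, y) can satisfy f = f_x = f_y = 0. In particular no (x, y) ∈ {−4, ..., 4}² is singular; the curve is smooth.


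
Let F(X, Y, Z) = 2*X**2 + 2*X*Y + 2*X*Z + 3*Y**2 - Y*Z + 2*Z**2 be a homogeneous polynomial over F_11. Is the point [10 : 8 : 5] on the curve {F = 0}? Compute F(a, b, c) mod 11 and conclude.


F(10,8,5) ≡ 2 (mod 11); P is NOT on the curve.

Evaluate F(10, 8, 5) term-by-term (mod 11).
  2*X**2 ↦ 2·100·1·1 = 200
  2*X*Y ↦ 2·10·8·1 = 160
  2*X*Z ↦ 2·10·1·5 = 100
  3*Y**2 ↦ 3·1·64·1 = 192
  -Y*Z ↦ -1·1·8·5 = -40
  2*Z**2 ↦ 2·1·1·25 = 50
Sum: F(10, 8, 5) = (200) + (160) + (100) + (192) + (-40) + (50) = 662.
Reducing mod 11: 662 ≡ 2 (mod 11).
Since F(a, b, c) ≡ 2 ≠ 0 (mod 11), P does NOT lie on the curve.


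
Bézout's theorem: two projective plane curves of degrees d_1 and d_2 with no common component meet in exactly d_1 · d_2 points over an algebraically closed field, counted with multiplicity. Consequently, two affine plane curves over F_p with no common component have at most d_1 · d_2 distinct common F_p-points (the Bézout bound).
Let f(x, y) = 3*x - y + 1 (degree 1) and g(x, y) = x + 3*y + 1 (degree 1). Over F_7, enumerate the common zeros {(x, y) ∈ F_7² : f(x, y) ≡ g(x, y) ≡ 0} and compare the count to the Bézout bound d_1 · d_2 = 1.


Common zeros: {(1, 4)}; count = 1; Bézout bound = 1.

deg(f) = 1, deg(g) = 1, so Bézout bound = 1.
Scan x ∈ F_7. For each x, list the y ∈ F_7 with f(x, y) ≡ 0 and those with g(x, y) ≡ 0 (mod 7); the common zeros in that column are the intersection.
  x = 0: f ≡ 0 at y ∈ {1}; g ≡ 0 at y ∈ {2}; common: ∅.
  x = 1: f ≡ 0 at y ∈ {4}; g ≡ 0 at y ∈ {4}; common: {4}.
  x = 2: f ≡ 0 at y ∈ {0}; g ≡ 0 at y ∈ {6}; common: ∅.
  x = 3: f ≡ 0 at y ∈ {3}; g ≡ 0 at y ∈ {1}; common: ∅.
  x = 4: f ≡ 0 at y ∈ {6}; g ≡ 0 at y ∈ {3}; common: ∅.
  x = 5: f ≡ 0 at y ∈ {2}; g ≡ 0 at y ∈ {5}; common: ∅.
  x = 6: f ≡ 0 at y ∈ {5}; g ≡ 0 at y ∈ {0}; common: ∅.
Collecting: common zeros = {(1, 4)}, so the count is 1.
Comparison with the Bézout bound: 1 ≤ 1 = deg(f)·deg(g), as expected for curves with no common component (the bound is attained).


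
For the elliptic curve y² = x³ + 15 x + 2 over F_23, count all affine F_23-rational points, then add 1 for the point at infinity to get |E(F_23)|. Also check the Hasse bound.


Affine points = {(0, 5), (0, 18), (1, 8), (1, 15), (5, 8), (5, 15), (6, 3), (6, 20), (7, 6), (7, 17), (8, 6), (8, 17), (10, 5), (10, 18), (11, 7), (11, 16), (12, 1), (12, 22), (13, 5), (13, 18), (14, 9), (14, 14), (17, 8), (17, 15), (18, 3), (18, 20), (19, 4), (19, 19), (22, 3), (22, 20)}; affine count = 30; |E(F_23)| = 31.

Discriminant check: Δ ∝ 4a³ + 27b² = 4·15³ + 27·2² = 4·3375 + 27·4 ≡ 15 (mod 23). Nonzero ⇒ E is nonsingular.
For each x ∈ F_23, compute rhs = x³ + 15·x + 2 mod 23, then count y ∈ F_23 with y² ≡ rhs.
  x = 0: rhs = 2, matching y values: 5, 18 (2 points).
  x = 1: rhs = 18, matching y values: 8, 15 (2 points).
  x = 2: rhs = 17, matching y values: none (0 points).
  x = 3: rhs = 5, matching y values: none (0 points).
  x = 4: rhs = 11, matching y values: none (0 points).
  x = 5: rhs = 18, matching y values: 8, 15 (2 points).
  x = 6: rhs = 9, matching y values: 3, 20 (2 points).
  x = 7: rhs = 13, matching y values: 6, 17 (2 points).
  x = 8: rhs = 13, matching y values: 6, 17 (2 points).
  x = 9: rhs = 15, matching y values: none (0 points).
  x = 10: rhs = 2, matching y values: 5, 18 (2 points).
  x = 11: rhs = 3, matching y values: 7, 16 (2 points).
  x = 12: rhs = 1, matching y values: 1, 22 (2 points).
  x = 13: rhs = 2, matching y values: 5, 18 (2 points).
  x = 14: rhs = 12, matching y values: 9, 14 (2 points).
  x = 15: rhs = 14, matching y values: none (0 points).
  x = 16: rhs = 14, matching y values: none (0 points).
  x = 17: rhs = 18, matching y values: 8, 15 (2 points).
  x = 18: rhs = 9, matching y values: 3, 20 (2 points).
  x = 19: rhs = 16, matching y values: 4, 19 (2 points).
  x = 20: rhs = 22, matching y values: none (0 points).
  x = 21: rhs = 10, matching y values: none (0 points).
  x = 22: rhs = 9, matching y values: 3, 20 (2 points).
Total affine count: 30.
Full point count |E(F_23)| = 30 + 1 = 31.
Hasse bound: |31 − (23+1)| = |7| = 7 ≤ 2√23 ≈ 9.5917 ✓.


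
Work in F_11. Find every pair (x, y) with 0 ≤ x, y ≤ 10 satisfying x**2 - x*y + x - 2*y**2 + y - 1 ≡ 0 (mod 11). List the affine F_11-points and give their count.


Affine F_11-points: {(0, 8), (0, 9), (3, 0), (3, 10), (6, 4), (6, 10), (7, 0), (7, 8), (8, 4), (8, 9)}; count = 10.

For each of the 121 pairs (x, y) ∈ F_11², evaluate f(x, y) mod 11. Record the zeros.
  x = 0: [0↦10, 1↦9, 2↦4, 3↦6, 4↦4, 5↦9, 6↦10, 7↦7, 8↦0, 9↦0, 10↦7]  zeros at y ∈ {8, 9}
  x = 1: [0↦1, 1↦10, 2↦4, 3↦5, 4↦2, 5↦6, 6↦6, 7↦2, 8↦5, 9↦4, 10↦10]  zeros at y ∈ ∅
  x = 2: [0↦5, 1↦2, 2↦6, 3↦6, 4↦2, 5↦5, 6↦4, 7↦10, 8↦1, 9↦10, 10↦4]  zeros at y ∈ ∅
  x = 3: [0↦0, 1↦7, 2↦10, 3↦9, 4↦4, 5↦6, 6↦4, 7↦9, 8↦10, 9↦7, 10↦0]  zeros at y ∈ {0, 10}
  x = 4: [0↦8, 1↦3, 2↦5, 3↦3, 4↦8, 5↦9, 6↦6, 7↦10, 8↦10, 9↦6, 10↦9]  zeros at y ∈ ∅
  x = 5: [0↦7, 1↦1, 2↦2, 3↦10, 4↦3, 5↦3, 6↦10, 7↦2, 8↦1, 9↦7, 10↦9]  zeros at y ∈ ∅
  x = 6: [0↦8, 1↦1, 2↦1, 3↦8, 4↦0, 5↦10, 6↦5, 7↦7, 8↦5, 9↦10, 10↦0]  zeros at y ∈ {4, 10}
  x = 7: [0↦0, 1↦3, 2↦2, 3↦8, 4↦10, 5↦8, 6↦2, 7↦3, 8↦0, 9↦4, 10↦4]  zeros at y ∈ {0, 8}
  x = 8: [0↦5, 1↦7, 2↦5, 3↦10, 4↦0, 5↦8, 6↦1, 7↦1, 8↦8, 9↦0, 10↦10]  zeros at y ∈ {4, 9}
  x = 9: [0↦1, 1↦2, 2↦10, 3↦3, 4↦3, 5↦10, 6↦2, 7↦1, 8↦7, 9↦9, 10↦7]  zeros at y ∈ ∅
  x = 10: [0↦10, 1↦10, 2↦6, 3↦9, 4↦8, 5↦3, 6↦5, 7↦3, 8↦8, 9↦9, 10↦6]  zeros at y ∈ ∅
Collecting zeros: affine points = {(0, 8), (0, 9), (3, 0), (3, 10), (6, 4), (6, 10), (7, 0), (7, 8), (8, 4), (8, 9)}.
Total count |C(F_11)_aff| = 10.


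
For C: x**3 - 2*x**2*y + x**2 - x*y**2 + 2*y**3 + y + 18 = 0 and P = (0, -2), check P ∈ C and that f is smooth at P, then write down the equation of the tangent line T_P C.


Tangent line at P: -4*x + 25*y + 50 = 0.

Step 1: f(0, -2) = 0, so P lies on C.
Step 2: partial derivatives
  f_x(x, y) = 3*x**2 - 4*x*y + 2*x - y**2, f_y(x, y) = -2*x**2 - 2*x*y + 6*y**2 + 1.
  f_x(P) = -4, f_y(P) = 25 (gradient nonzero, so P is smooth).
Step 3: tangent line at P: -4·(x − 0) + 25·(y − -2) = 0.
Expanding: -4*x + 25*y + 50 = 0.


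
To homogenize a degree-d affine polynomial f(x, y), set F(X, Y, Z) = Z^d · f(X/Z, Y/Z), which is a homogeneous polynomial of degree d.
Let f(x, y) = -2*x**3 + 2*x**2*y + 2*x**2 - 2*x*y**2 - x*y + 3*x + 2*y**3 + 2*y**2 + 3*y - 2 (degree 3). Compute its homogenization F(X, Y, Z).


F(X, Y, Z) = -2*X**3 + 2*X**2*Y + 2*X**2*Z - 2*X*Y**2 - X*Y*Z + 3*X*Z**2 + 2*Y**3 + 2*Y**2*Z + 3*Y*Z**2 - 2*Z**3

deg(f) = 3.
Substitute x = X/Z, y = Y/Z into f, then multiply by Z^3.
  monomial -2·x^3·y^0 ↦ -2·X^3·Y^0·Z^0.
  monomial 2·x^2·y^1 ↦ 2·X^2·Y^1·Z^0.
  monomial 2·x^2·y^0 ↦ 2·X^2·Y^0·Z^1.
  monomial -2·x^1·y^2 ↦ -2·X^1·Y^2·Z^0.
  monomial -1·x^1·y^1 ↦ -1·X^1·Y^1·Z^1.
  monomial 3·x^1·y^0 ↦ 3·X^1·Y^0·Z^2.
  monomial 2·x^0·y^3 ↦ 2·X^0·Y^3·Z^0.
  monomial 2·x^0·y^2 ↦ 2·X^0·Y^2·Z^1.
  monomial 3·x^0·y^1 ↦ 3·X^0·Y^1·Z^2.
  monomial -2·x^0·y^0 ↦ -2·X^0·Y^0·Z^3.
Collecting: F(X, Y, Z) = -2*X**3 + 2*X**2*Y + 2*X**2*Z - 2*X*Y**2 - X*Y*Z + 3*X*Z**2 + 2*Y**3 + 2*Y**2*Z + 3*Y*Z**2 - 2*Z**3.


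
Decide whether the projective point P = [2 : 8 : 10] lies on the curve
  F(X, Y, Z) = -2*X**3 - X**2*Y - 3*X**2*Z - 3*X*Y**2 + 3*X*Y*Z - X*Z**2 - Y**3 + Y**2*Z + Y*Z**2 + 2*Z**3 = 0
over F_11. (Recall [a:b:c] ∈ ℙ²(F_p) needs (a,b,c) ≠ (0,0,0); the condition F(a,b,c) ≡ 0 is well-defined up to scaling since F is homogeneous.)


F(2,8,10) ≡ 5 (mod 11); P is NOT on the curve.

Evaluate F(2, 8, 10) term-by-term (mod 11).
  -2*X**3 ↦ -2·8·1·1 = -16
  -X**2*Y ↦ -1·4·8·1 = -32
  -3*X**2*Z ↦ -3·4·1·10 = -120
  -3*X*Y**2 ↦ -3·2·64·1 = -384
  3*X*Y*Z ↦ 3·2·8·10 = 480
  -X*Z**2 ↦ -1·2·1·100 = -200
  -Y**3 ↦ -1·1·512·1 = -512
  Y**2*Z ↦ 1·1·64·10 = 640
  Y*Z**2 ↦ 1·1·8·100 = 800
  2*Z**3 ↦ 2·1·1·1000 = 2000
Sum: F(2, 8, 10) = (-16) + (-32) + (-120) + (-384) + (480) + (-200) + (-512) + (640) + (800) + (2000) = 2656.
Reducing mod 11: 2656 ≡ 5 (mod 11).
Since F(a, b, c) ≡ 5 ≠ 0 (mod 11), P does NOT lie on the curve.


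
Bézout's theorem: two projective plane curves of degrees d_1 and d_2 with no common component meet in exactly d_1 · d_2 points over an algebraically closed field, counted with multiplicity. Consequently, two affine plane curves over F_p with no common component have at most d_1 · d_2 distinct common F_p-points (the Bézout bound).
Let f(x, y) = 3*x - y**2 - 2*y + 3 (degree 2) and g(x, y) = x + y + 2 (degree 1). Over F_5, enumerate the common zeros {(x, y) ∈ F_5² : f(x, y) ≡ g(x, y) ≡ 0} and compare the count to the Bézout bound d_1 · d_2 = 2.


Common zeros: ∅; count = 0; Bézout bound = 2.

deg(f) = 2, deg(g) = 1, so Bézout bound = 2.
Scan x ∈ F_5. For each x, list the y ∈ F_5 with f(x, y) ≡ 0 and those with g(x, y) ≡ 0 (mod 5); the common zeros in that column are the intersection.
  x = 0: f ≡ 0 at y ∈ {1, 2}; g ≡ 0 at y ∈ {3}; common: ∅.
  x = 1: f ≡ 0 at y ∈ ∅; g ≡ 0 at y ∈ {2}; common: ∅.
  x = 2: f ≡ 0 at y ∈ {4}; g ≡ 0 at y ∈ {1}; common: ∅.
  x = 3: f ≡ 0 at y ∈ ∅; g ≡ 0 at y ∈ {0}; common: ∅.
  x = 4: f ≡ 0 at y ∈ {0, 3}; g ≡ 0 at y ∈ {4}; common: ∅.
Collecting: common zeros = ∅, so the count is 0.
Comparison with the Bézout bound: 0 ≤ 2 = deg(f)·deg(g), as expected for curves with no common component (the affine F_5-count falls short of the bound because intersections may lie at infinity, over extension fields, or carry multiplicity).


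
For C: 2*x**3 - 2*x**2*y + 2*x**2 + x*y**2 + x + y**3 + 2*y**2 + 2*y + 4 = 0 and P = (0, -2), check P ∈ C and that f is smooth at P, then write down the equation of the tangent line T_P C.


Tangent line at P: 5*x + 6*y + 12 = 0.

Step 1: f(0, -2) = 0, so P lies on C.
Step 2: partial derivatives
  f_x(x, y) = 6*x**2 - 4*x*y + 4*x + y**2 + 1, f_y(x, y) = -2*x**2 + 2*x*y + 3*y**2 + 4*y + 2.
  f_x(P) = 5, f_y(P) = 6 (gradient nonzero, so P is smooth).
Step 3: tangent line at P: 5·(x − 0) + 6·(y − -2) = 0.
Expanding: 5*x + 6*y + 12 = 0.


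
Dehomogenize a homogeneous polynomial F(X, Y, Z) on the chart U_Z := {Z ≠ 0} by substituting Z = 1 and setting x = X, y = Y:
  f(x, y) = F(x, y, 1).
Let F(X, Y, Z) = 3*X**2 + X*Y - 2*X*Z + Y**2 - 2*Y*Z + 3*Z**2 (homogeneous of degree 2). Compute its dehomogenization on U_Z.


f(x, y) = 3*x**2 + x*y - 2*x + y**2 - 2*y + 3

On U_Z we set Z = 1. Each monomial c·X^i·Y^j·Z^k in F becomes c·x^i·y^j·1^k = c·x^i·y^j.
Substituting Z = 1: F(X, Y, 1) = 3*x**2 + x*y - 2*x + y**2 - 2*y + 3.
Note: deg(f) ≤ deg(F) = 2; strict inequality happens when F is divisible by Z (lost terms).


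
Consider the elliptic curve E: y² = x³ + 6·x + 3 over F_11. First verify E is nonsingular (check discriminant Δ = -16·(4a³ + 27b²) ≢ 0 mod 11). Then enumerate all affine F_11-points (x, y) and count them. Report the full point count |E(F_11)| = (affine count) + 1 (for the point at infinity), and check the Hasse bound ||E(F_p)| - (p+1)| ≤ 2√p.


Affine points = {(0, 5), (0, 6), (2, 1), (2, 10), (3, 2), (3, 9), (4, 5), (4, 6), (5, 2), (5, 9), (7, 5), (7, 6), (9, 4), (9, 7)}; affine count = 14; |E(F_11)| = 15.

Discriminant check: Δ ∝ 4a³ + 27b² = 4·6³ + 27·3² = 4·216 + 27·9 ≡ 7 (mod 11). Nonzero ⇒ E is nonsingular.
For each x ∈ F_11, compute rhs = x³ + 6·x + 3 mod 11, then count y ∈ F_11 with y² ≡ rhs.
  x = 0: rhs = 3, matching y values: 5, 6 (2 points).
  x = 1: rhs = 10, matching y values: none (0 points).
  x = 2: rhs = 1, matching y values: 1, 10 (2 points).
  x = 3: rhs = 4, matching y values: 2, 9 (2 points).
  x = 4: rhs = 3, matching y values: 5, 6 (2 points).
  x = 5: rhs = 4, matching y values: 2, 9 (2 points).
  x = 6: rhs = 2, matching y values: none (0 points).
  x = 7: rhs = 3, matching y values: 5, 6 (2 points).
  x = 8: rhs = 2, matching y values: none (0 points).
  x = 9: rhs = 5, matching y values: 4, 7 (2 points).
  x = 10: rhs = 7, matching y values: none (0 points).
Total affine count: 14.
Full point count |E(F_11)| = 14 + 1 = 15.
Hasse bound: |15 − (11+1)| = |3| = 3 ≤ 2√11 ≈ 6.6332 ✓.


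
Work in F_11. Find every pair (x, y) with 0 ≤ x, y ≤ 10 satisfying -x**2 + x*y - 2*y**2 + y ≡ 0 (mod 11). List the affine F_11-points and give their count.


Affine F_11-points: {(0, 0), (0, 6), (5, 4), (5, 10), (6, 3), (6, 6), (8, 3), (8, 7), (10, 4), (10, 7)}; count = 10.

For each of the 121 pairs (x, y) ∈ F_11², evaluate f(x, y) mod 11. Record the zeros.
  x = 0: [0↦0, 1↦10, 2↦5, 3↦7, 4↦5, 5↦10, 6↦0, 7↦8, 8↦1, 9↦1, 10↦8]  zeros at y ∈ {0, 6}
  x = 1: [0↦10, 1↦10, 2↦6, 3↦9, 4↦8, 5↦3, 6↦5, 7↦3, 8↦8, 9↦9, 10↦6]  zeros at y ∈ ∅
  x = 2: [0↦7, 1↦8, 2↦5, 3↦9, 4↦9, 5↦5, 6↦8, 7↦7, 8↦2, 9↦4, 10↦2]  zeros at y ∈ ∅
  x = 3: [0↦2, 1↦4, 2↦2, 3↦7, 4↦8, 5↦5, 6↦9, 7↦9, 8↦5, 9↦8, 10↦7]  zeros at y ∈ ∅
  x = 4: [0↦6, 1↦9, 2↦8, 3↦3, 4↦5, 5↦3, 6↦8, 7↦9, 8↦6, 9↦10, 10↦10]  zeros at y ∈ ∅
  x = 5: [0↦8, 1↦1, 2↦1, 3↦8, 4↦0, 5↦10, 6↦5, 7↦7, 8↦5, 9↦10, 10↦0]  zeros at y ∈ {4, 10}
  x = 6: [0↦8, 1↦2, 2↦3, 3↦0, 4↦4, 5↦4, 6↦0, 7↦3, 8↦2, 9↦8, 10↦10]  zeros at y ∈ {3, 6}
  x = 7: [0↦6, 1↦1, 2↦3, 3↦1, 4↦6, 5↦7, 6↦4, 7↦8, 8↦8, 9↦4, 10↦7]  zeros at y ∈ ∅
  x = 8: [0↦2, 1↦9, 2↦1, 3↦0, 4↦6, 5↦8, 6↦6, 7↦0, 8↦1, 9↦9, 10↦2]  zeros at y ∈ {3, 7}
  x = 9: [0↦7, 1↦4, 2↦8, 3↦8, 4↦4, 5↦7, 6↦6, 7↦1, 8↦3, 9↦1, 10↦6]  zeros at y ∈ ∅
  x = 10: [0↦10, 1↦8, 2↦2, 3↦3, 4↦0, 5↦4, 6↦4, 7↦0, 8↦3, 9↦2, 10↦8]  zeros at y ∈ {4, 7}
Collecting zeros: affine points = {(0, 0), (0, 6), (5, 4), (5, 10), (6, 3), (6, 6), (8, 3), (8, 7), (10, 4), (10, 7)}.
Total count |C(F_11)_aff| = 10.


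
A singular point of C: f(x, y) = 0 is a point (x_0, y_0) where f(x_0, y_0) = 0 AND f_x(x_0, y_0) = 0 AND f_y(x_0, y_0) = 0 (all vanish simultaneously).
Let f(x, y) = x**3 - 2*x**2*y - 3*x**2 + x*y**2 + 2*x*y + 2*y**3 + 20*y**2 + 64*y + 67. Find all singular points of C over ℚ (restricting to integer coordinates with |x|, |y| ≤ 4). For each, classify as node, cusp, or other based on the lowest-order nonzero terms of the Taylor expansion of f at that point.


Singular points: {(-1, -3)}; classification: cusp.

Compute partial derivatives:
  f_x = 3*x**2 - 4*x*y - 6*x + y**2 + 2*y.
  f_y = -2*x**2 + 2*x*y + 2*x + 6*y**2 + 40*y + 64.
Scan x_0 ∈ {−4, ..., 4}. For each x_0, f_y(x_0, y) is a polynomial in y; find its integer roots y ∈ {−4, ..., 4}, then test f_x and f at those candidates.
  x = -4: f_y(-4, y) = 6*y**2 + 32*y + 24; no integer root y with |y| ≤ 4.
  x = -3: f_y(-3, y) = 6*y**2 + 34*y + 40; vanishes at y ∈ {-4}. (-3, -4): f_x = 5 ≠ 0.
  x = -2: f_y(-2, y) = 6*y**2 + 36*y + 52; no integer root y with |y| ≤ 4.
  x = -1: f_y(-1, y) = 6*y**2 + 38*y + 60; vanishes at y ∈ {-3}. (-1, -3): f_x = 0, f = 0 — SINGULAR.
  x = 0: f_y(0, y) = 6*y**2 + 40*y + 64; vanishes at y ∈ {-4}. (0, -4): f_x = 8 ≠ 0.
  x = 1: f_y(1, y) = 6*y**2 + 42*y + 64; no integer root y with |y| ≤ 4.
  x = 2: f_y(2, y) = 6*y**2 + 44*y + 60; no integer root y with |y| ≤ 4.
  x = 3: f_y(3, y) = 6*y**2 + 46*y + 52; no integer root y with |y| ≤ 4.
  x = 4: f_y(4, y) = 6*y**2 + 48*y + 40; no integer root y with |y| ≤ 4.
Only singular point on the grid: (-1, -3).
Classify: substitute x = -1 + u, y = -3 + v and expand: f = u**3 - 2*u**2*v + u*v**2 + 2*v**3 + v**2.
No constant or linear terms (consistent with a singular point). Quadratic part: v**2. Cubic part: u**3 - 2*u**2*v + u*v**2 + 2*v**3.
The quadratic part v**2 is a perfect square, so there is a single (double) tangent line v = 0, i.e. y = -3. Restricting the cubic part to that line (v = 0) leaves u**3 ≠ 0, so f is not divisible by v and the branch is v² ≈ -u**3 to lowest order — this is a cusp.
Classification: cusp.


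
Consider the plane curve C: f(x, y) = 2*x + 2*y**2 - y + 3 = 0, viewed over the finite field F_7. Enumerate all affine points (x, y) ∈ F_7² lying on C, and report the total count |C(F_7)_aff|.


Affine F_7-points: {(2, 0), (2, 4), (4, 5), (4, 6), (5, 1), (5, 3), (6, 2)}; count = 7.

For each of the 49 pairs (x, y) ∈ F_7², evaluate f(x, y) mod 7. Record the zeros.
  x = 0: [0↦3, 1↦4, 2↦2, 3↦4, 4↦3, 5↦6, 6↦6]  zeros at y ∈ ∅
  x = 1: [0↦5, 1↦6, 2↦4, 3↦6, 4↦5, 5↦1, 6↦1]  zeros at y ∈ ∅
  x = 2: [0↦0, 1↦1, 2↦6, 3↦1, 4↦0, 5↦3, 6↦3]  zeros at y ∈ {0, 4}
  x = 3: [0↦2, 1↦3, 2↦1, 3↦3, 4↦2, 5↦5, 6↦5]  zeros at y ∈ ∅
  x = 4: [0↦4, 1↦5, 2↦3, 3↦5, 4↦4, 5↦0, 6↦0]  zeros at y ∈ {5, 6}
  x = 5: [0↦6, 1↦0, 2↦5, 3↦0, 4↦6, 5↦2, 6↦2]  zeros at y ∈ {1, 3}
  x = 6: [0↦1, 1↦2, 2↦0, 3↦2, 4↦1, 5↦4, 6↦4]  zeros at y ∈ {2}
Collecting zeros: affine points = {(2, 0), (2, 4), (4, 5), (4, 6), (5, 1), (5, 3), (6, 2)}.
Total count |C(F_7)_aff| = 7.


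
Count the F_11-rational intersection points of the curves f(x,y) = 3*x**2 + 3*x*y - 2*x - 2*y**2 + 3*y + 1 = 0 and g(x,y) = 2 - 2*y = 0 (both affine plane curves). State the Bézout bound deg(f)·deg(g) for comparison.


Common zeros: ∅; count = 0; Bézout bound = 2.

deg(f) = 2, deg(g) = 1, so Bézout bound = 2.
Scan x ∈ F_11. For each x, list the y ∈ F_11 with f(x, y) ≡ 0 and those with g(x, y) ≡ 0 (mod 11); the common zeros in that column are the intersection.
  x = 0: f ≡ 0 at y ∈ ∅; g ≡ 0 at y ∈ {1}; common: ∅.
  x = 1: f ≡ 0 at y ∈ ∅; g ≡ 0 at y ∈ {1}; common: ∅.
  x = 2: f ≡ 0 at y ∈ ∅; g ≡ 0 at y ∈ {1}; common: ∅.
  x = 3: f ≡ 0 at y ∈ {0, 6}; g ≡ 0 at y ∈ {1}; common: ∅.
  x = 4: f ≡ 0 at y ∈ {5, 8}; g ≡ 0 at y ∈ {1}; common: ∅.
  x = 5: f ≡ 0 at y ∈ {0, 9}; g ≡ 0 at y ∈ {1}; common: ∅.
  x = 6: f ≡ 0 at y ∈ ∅; g ≡ 0 at y ∈ {1}; common: ∅.
  x = 7: f ≡ 0 at y ∈ {4, 8}; g ≡ 0 at y ∈ {1}; common: ∅.
  x = 8: f ≡ 0 at y ∈ {4}; g ≡ 0 at y ∈ {1}; common: ∅.
  x = 9: f ≡ 0 at y ∈ ∅; g ≡ 0 at y ∈ {1}; common: ∅.
  x = 10: f ≡ 0 at y ∈ {5, 6}; g ≡ 0 at y ∈ {1}; common: ∅.
Collecting: common zeros = ∅, so the count is 0.
Comparison with the Bézout bound: 0 ≤ 2 = deg(f)·deg(g), as expected for curves with no common component (the affine F_11-count falls short of the bound because intersections may lie at infinity, over extension fields, or carry multiplicity).
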